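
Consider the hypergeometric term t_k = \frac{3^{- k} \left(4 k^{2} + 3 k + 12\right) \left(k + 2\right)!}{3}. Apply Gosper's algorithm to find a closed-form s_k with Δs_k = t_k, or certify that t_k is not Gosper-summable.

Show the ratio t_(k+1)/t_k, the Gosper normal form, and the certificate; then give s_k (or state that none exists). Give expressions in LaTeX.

s_k = 3^{- k} \left(4 k - 1\right) \left(k + 2\right)!

t_(k+1)/t_k = (k + 3)*(3*k + 4*(k + 1)**2 + 15)/(3*(4*k**2 + 3*k + 12)).
Factor: A=k/3 + 1; B=1; C=k**2 + 3*k/4 + 3.
Set up (k/3 + 1)·f(k+1) − (1)·f(k) − (k**2 + 3*k/4 + 3) = 0.
Degrees (1,0,2) ⇒ d ≤ 1.
A polynomial solution: f(k) = 3*(4*k - 1)/4.
Certificate R = B(k−1)f/C = 3*(4*k - 1)/(4*k**2 + 3*k + 12) gives s_k = (4*k - 1)*factorial(k + 2)/3**k.
Δs = (4*k**2 + 3*k + 12)*factorial(k + 2)/(3*3**k), as required.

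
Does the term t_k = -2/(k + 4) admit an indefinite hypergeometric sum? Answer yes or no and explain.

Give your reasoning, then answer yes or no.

r(k) = (k + 4)/(k + 5) after simplifying.
Gosper form: A/B · C(k+1)/C(k) with A=k + 4, B=k + 5, C=1.
f must satisfy (k + 4)·f(k+1) − (k + 4)·f(k) = 1.
From deg A=1, deg B=1, deg C=0: d=0.
Write f(k) = c0. Then LHS − RHS = -1, requiring -1 = 0: contradictory. No certificate.

No. Not Gosper-summable.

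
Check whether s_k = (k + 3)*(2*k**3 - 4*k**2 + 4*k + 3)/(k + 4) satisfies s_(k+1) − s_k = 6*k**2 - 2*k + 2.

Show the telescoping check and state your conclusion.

Invalid: residual (-4*k**3 - 26*k**2 + 10*k - 5)/(k**2 + 9*k + 20) ≠ 0.

s_(k+1) = (2*k**4 + 10*k**3 + 10*k**2 + 13*k + 20)/(k + 5)
s_(k+1) − s_k = (6*k**4 + 48*k**3 + 78*k**2 - 12*k + 35)/(k**2 + 9*k + 20)
(s_(k+1) − s_k) − t_k = (-4*k**3 - 26*k**2 + 10*k - 5)/(k**2 + 9*k + 20)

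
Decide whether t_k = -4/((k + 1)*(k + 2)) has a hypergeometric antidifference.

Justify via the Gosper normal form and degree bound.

Yes. s_k = -4*k/(k + 1).

r(k) = (k + 1)/(k + 3) after simplifying.
A = k + 1, B = k + 3, C = 1.
Key eq: (k + 1)·f(k+1) = (k + 2)·f(k) + (1).
d = 1 from the (1,1,0) case.
Match coefficients ⇒ f(k) = k.
Then R = B(k−1)f/C = k*(k + 2), so s_k = R(k)·t_k = -4*k/(k + 1).
Check: Δs_k = -4/(k**2 + 3*k + 2). ✓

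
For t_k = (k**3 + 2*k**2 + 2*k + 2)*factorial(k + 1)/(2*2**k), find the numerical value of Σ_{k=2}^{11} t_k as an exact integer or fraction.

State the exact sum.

Σ = 857431569/4

Compute t_(k+1)/t_k: get (k**4 + 7*k**3 + 19*k**2 + 25*k + 14)/(2*(k**3 + 2*k**2 + 2*k + 2)).
Normal form (A,B,C) = (k/2 + 1, 1, k**3 + 2*k**2 + 2*k + 2).
Key eq: (k/2 + 1)·f(k+1) = (1)·f(k) + (k**3 + 2*k**2 + 2*k + 2).
deg f ≤ 2 (via 1,0,3).
Solving with deg f ≤ 2: f(k) = 2*(k**2 - 3).
R(k) = B(k−1)·f(k)/C(k) = 2*(k**2 - 3)/(k**3 + 2*k**2 + 2*k + 2); s_k = R·t_k = (k**2 - 3)*factorial(k + 1)/2**k.
Δs = (k**3 + 2*k**2 + 2*k + 2)*factorial(k + 1)/(2*2**k), as required.
Telescoping: Σ = s_(12) − s_(2) = 857431575/4 − (3/2) = 857431569/4.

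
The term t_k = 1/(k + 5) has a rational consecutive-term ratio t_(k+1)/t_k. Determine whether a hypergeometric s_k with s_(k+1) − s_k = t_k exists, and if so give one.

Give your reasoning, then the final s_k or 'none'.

not Gosper-summable; s_k does not exist

Compute t_(k+1)/t_k: get (k + 5)/(k + 6).
Gosper form: A/B · C(k+1)/C(k) with A=k + 5, B=k + 6, C=1.
Set up (k + 5)·f(k+1) − (k + 5)·f(k) − (1) = 0.
deg f ≤ 0 (via 1,1,0).
f = c0 ⇒ A·f(k+1) − B(k−1)·f(k) − C = -1. The system {-1 = 0} is inconsistent; no antidifference.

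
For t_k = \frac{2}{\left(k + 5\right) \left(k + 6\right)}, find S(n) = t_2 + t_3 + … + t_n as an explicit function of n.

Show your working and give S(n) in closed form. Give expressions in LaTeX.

S(n) = \frac{2 \left(n - 1\right)}{7 \left(n + 6\right)}

Ratio r(k) = (k + 5)/(k + 7).
A = k + 5, B = k + 7, C = 1.
Solve (k + 5)·f(k+1) − (k + 6)·f(k) = 1.
d = 1 from the (1,1,0) case.
Solve for f: f(k) = k/5 (degree 1 ≤ 1).
Certificate R = B(k−1)f/C = k*(k + 6)/5 gives s_k = 2*k/(5*(k + 5)).
Check: Δs_k = 2/(k**2 + 11*k + 30). ✓
Telescope: S(n) = s_(n+1) − s_(2) = 2*(n + 1)/(5*(n + 6)) − (4/35) = 2*(n - 1)/(7*(n + 6)).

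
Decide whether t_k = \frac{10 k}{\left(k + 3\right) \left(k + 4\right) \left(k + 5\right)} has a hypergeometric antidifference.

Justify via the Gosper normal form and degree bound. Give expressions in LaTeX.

r(k) = (k + 1)*(k + 3)/(k*(k + 6)) after simplifying.
Gosper form: A/B · C(k+1)/C(k) with A=k + 3, B=k + 6, C=k.
f must satisfy (k + 3)·f(k+1) − (k + 5)·f(k) = k.
Bound: deg f ≤ 2.
Coefficient equations give f(k) = k*(k - 1)/8.
Certificate R = B(k−1)f/C = (k - 1)*(k + 5)/8 gives s_k = 5*k*(k - 1)/(4*(k + 3)*(k + 4)).
Δs = 10*k/(k**3 + 12*k**2 + 47*k + 60), as required.

Yes. s_k = \frac{5 k \left(k - 1\right)}{4 \left(k + 3\right) \left(k + 4\right)}.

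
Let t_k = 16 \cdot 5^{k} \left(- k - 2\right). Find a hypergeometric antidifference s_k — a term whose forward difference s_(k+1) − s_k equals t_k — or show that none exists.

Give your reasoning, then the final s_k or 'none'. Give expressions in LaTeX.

s_k = 5^{k} \left(- 4 k - 3\right)

t_(k+1)/t_k = 5*(k + 3)/(k + 2).
Gosper form: A/B · C(k+1)/C(k) with A=5, B=1, C=k + 2.
Key eq: (5)·f(k+1) = (1)·f(k) + (k + 2).
deg f ≤ 1 (via 0,0,1).
A polynomial solution: f(k) = (4*k + 3)/16.
Get s_k = R·t_k = 5**k*(-4*k - 3) with R(k) = B(k−1)f(k)/C(k) = (4*k + 3)/(16*(k + 2)).
Verify: 16*5**k*(-k - 2) matches t_k.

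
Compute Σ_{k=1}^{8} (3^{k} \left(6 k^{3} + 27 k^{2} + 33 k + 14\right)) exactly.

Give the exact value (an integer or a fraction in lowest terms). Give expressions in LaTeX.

Σ = 43538784

r(k) = 3*(6*k**3 + 45*k**2 + 105*k + 80)/(6*k**3 + 27*k**2 + 33*k + 14) after simplifying.
So A=3 and B=1, with C=k**3 + 9*k**2/2 + 11*k/2 + 7/3.
Key eq: (3)·f(k+1) = (1)·f(k) + (k**3 + 9*k**2/2 + 11*k/2 + 7/3).
From deg A=0, deg B=0, deg C=3: d=3.
A polynomial solution: f(k) = (3*k**3 + 3*k - 2)/6.
R(k) = B(k−1)·f(k)/C(k) = (3*k**3 + 3*k - 2)/(6*k**3 + 27*k**2 + 33*k + 14); s_k = R·t_k = 3**k*(3*k**3 + 3*k - 2).
Δs = 3**k*(6*k**3 + 27*k**2 + 33*k + 14), as required.
Σ_(k=1)^(8) t_k = s_(9) − s_(1) = 43538796 − (12) = 43538784.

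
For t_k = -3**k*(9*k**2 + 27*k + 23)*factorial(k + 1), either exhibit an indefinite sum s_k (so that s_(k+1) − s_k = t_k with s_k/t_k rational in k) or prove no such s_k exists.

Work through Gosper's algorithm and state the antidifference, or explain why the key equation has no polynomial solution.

r(k) = 3*(9*k**3 + 63*k**2 + 149*k + 118)/(9*k**2 + 27*k + 23) after simplifying.
Take A(k)=3*k + 6, B(k)=1, C(k)=k**2 + 3*k + 23/9.
f must satisfy (3*k + 6)·f(k+1) − (1)·f(k) = k**2 + 3*k + 23/9.
From deg A=1, deg B=0, deg C=2: d=1.
Solving with deg f ≤ 1: f(k) = (3*k + 1)/9.
Then R = B(k−1)f/C = (3*k + 1)/(9*k**2 + 27*k + 23), so s_k = R(k)·t_k = -3**k*(3*k + 1)*factorial(k + 1).
Check: Δs_k = -3**k*(9*k**2 + 27*k + 23)*factorial(k + 1). ✓

s_k = -3**k*(3*k + 1)*factorial(k + 1)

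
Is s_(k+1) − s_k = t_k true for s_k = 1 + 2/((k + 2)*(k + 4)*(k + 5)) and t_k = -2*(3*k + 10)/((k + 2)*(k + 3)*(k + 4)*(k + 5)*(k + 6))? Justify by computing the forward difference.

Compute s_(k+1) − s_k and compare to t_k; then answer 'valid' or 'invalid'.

s_(k+1) = 1 + 2/((k + 3)*(k + 5)*(k + 6))
s_(k+1) − s_k = 2*(-3*k - 10)/(k**5 + 20*k**4 + 155*k**3 + 580*k**2 + 1044*k + 720)
(s_(k+1) − s_k) − t_k = 0

valid (s_(k+1) − s_k reduces to t_k)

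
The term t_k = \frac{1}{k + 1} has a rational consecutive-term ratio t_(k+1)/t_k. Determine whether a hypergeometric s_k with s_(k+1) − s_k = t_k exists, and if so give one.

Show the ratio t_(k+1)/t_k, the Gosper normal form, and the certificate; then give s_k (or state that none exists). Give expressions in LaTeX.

none — t_k is not Gosper-summable

Step 1: r(k) = (k + 1)/(k + 2).
Gosper form: A/B · C(k+1)/C(k) with A=k + 1, B=k + 2, C=1.
Set up (k + 1)·f(k+1) − (k + 1)·f(k) − (1) = 0.
From deg A=1, deg B=1, deg C=0: d=0.
Generic f = c0 gives residual -1; -1 = 0 cannot hold, so t_k is not Gosper-summable.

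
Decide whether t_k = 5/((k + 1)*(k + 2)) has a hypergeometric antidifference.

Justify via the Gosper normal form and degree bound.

Yes. s_k = 5*k/(k + 1).

Ratio r(k) = (k + 1)/(k + 3).
Gosper form: A/B · C(k+1)/C(k) with A=k + 1, B=k + 3, C=1.
f must satisfy (k + 1)·f(k+1) − (k + 2)·f(k) = 1.
Bound: deg f ≤ 1.
Match coefficients ⇒ f(k) = k.
R(k) = B(k−1)·f(k)/C(k) = k*(k + 2); s_k = R·t_k = 5*k/(k + 1).
s_(k+1) − s_k = 5/(k**2 + 3*k + 2) = t_k.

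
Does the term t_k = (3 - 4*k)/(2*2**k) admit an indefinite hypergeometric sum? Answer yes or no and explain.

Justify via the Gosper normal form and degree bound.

Yes. s_k = (4*k + 1)/2**k.

Compute t_(k+1)/t_k: get (4*k + 1)/(2*(4*k - 3)).
Take A(k)=1/2, B(k)=1, C(k)=k - 3/4.
Key eq: (1/2)·f(k+1) = (1)·f(k) + (k - 3/4).
Degrees (0,0,1) ⇒ d ≤ 1.
Match coefficients ⇒ f(k) = -(4*k + 1)/2.
Then R = B(k−1)f/C = -2*(4*k + 1)/(4*k - 3), so s_k = R(k)·t_k = (4*k + 1)/2**k.
Verify: (3 - 4*k)/(2*2**k) matches t_k.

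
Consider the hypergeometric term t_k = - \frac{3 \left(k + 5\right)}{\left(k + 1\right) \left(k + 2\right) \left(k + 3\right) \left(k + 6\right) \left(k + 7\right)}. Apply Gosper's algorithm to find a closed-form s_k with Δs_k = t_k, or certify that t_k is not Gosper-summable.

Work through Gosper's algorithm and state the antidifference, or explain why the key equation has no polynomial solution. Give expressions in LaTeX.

s_k = \frac{k \left(- k^{2} - 9 k - 20\right)}{12 \left(k^{3} + 9 k^{2} + 20 k + 12\right)}

The ratio is (k + 1)*(k + 6)**2/((k + 4)*(k + 5)*(k + 8)).
Take A(k)=k + 1, B(k)=k + 8, C(k)=k**3 + 14*k**2 + 65*k + 100.
Solve (k + 1)·f(k+1) − (k + 7)·f(k) = k**3 + 14*k**2 + 65*k + 100.
From deg A=1, deg B=1, deg C=3: d=6.
Solving with deg f ≤ 6: f(k) = k*(k + 3)*(k + 4)**2*(k + 5)**2/36.
R(k) = B(k−1)·f(k)/C(k) = k*(k + 3)*(k + 4)*(k + 7)/36; s_k = R·t_k = k*(-k**2 - 9*k - 20)/(12*(k**3 + 9*k**2 + 20*k + 12)).
s_(k+1) − s_k = 3*(-k - 5)/(k**5 + 19*k**4 + 131*k**3 + 401*k**2 + 540*k + 252) = t_k.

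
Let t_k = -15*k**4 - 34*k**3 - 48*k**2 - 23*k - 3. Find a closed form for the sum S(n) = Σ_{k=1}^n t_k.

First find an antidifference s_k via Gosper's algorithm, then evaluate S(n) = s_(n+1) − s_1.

S(n) = n*(-3*n**4 - 16*n**3 - 38*n**2 - 44*n - 22)

t_(k+1)/t_k = (15*k**4 + 94*k**3 + 240*k**2 + 281*k + 123)/(15*k**4 + 34*k**3 + 48*k**2 + 23*k + 3).
A = 1, B = 1, C = k**4 + 34*k**3/15 + 16*k**2/5 + 23*k/15 + 1/5.
Set up (1)·f(k+1) − (1)·f(k) − (k**4 + 34*k**3/15 + 16*k**2/5 + 23*k/15 + 1/5) = 0.
deg f ≤ 5 (via 0,0,4).
Solving with deg f ≤ 5: f(k) = k*(3*k**4 + k**3 + 4*k**2 - 4*k - 1)/15.
Certificate R = B(k−1)f/C = k*(3*k**4 + k**3 + 4*k**2 - 4*k - 1)/(15*k**4 + 34*k**3 + 48*k**2 + 23*k + 3) gives s_k = k*(-3*k**4 - k**3 - 4*k**2 + 4*k + 1).
Check: Δs_k = -15*k**4 - 34*k**3 - 48*k**2 - 23*k - 3. ✓
s_(n+1) = -3*n**5 - 16*n**4 - 38*n**3 - 44*n**2 - 22*n - 3 and s_(1) = -3, so S(n) = n*(-3*n**4 - 16*n**3 - 38*n**2 - 44*n - 22).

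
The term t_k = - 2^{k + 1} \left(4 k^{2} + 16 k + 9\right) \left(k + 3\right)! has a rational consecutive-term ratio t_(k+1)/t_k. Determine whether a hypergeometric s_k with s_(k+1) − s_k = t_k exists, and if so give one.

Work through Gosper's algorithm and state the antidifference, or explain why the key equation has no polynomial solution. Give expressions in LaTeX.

s_k = - 2^{k + 1} \left(2 k - 1\right) \left(k + 3\right)!

r(k) = 2*(4*k**3 + 40*k**2 + 125*k + 116)/(4*k**2 + 16*k + 9) after simplifying.
Gosper form: A/B · C(k+1)/C(k) with A=2*k + 8, B=1, C=k**2 + 4*k + 9/4.
Key eq: (2*k + 8)·f(k+1) = (1)·f(k) + (k**2 + 4*k + 9/4).
Bound: deg f ≤ 1.
Match coefficients ⇒ f(k) = (2*k - 1)/4.
R(k) = B(k−1)·f(k)/C(k) = (2*k - 1)/(4*k**2 + 16*k + 9); s_k = R·t_k = -2**(k + 1)*(2*k - 1)*factorial(k + 3).
Check: Δs_k = -2**(k + 1)*(4*k**2 + 16*k + 9)*factorial(k + 3). ✓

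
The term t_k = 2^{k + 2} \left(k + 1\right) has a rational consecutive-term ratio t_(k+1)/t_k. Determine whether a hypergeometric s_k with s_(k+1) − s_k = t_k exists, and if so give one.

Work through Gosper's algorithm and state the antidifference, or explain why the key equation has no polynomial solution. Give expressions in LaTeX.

r(k) = 2*(k + 2)/(k + 1) after simplifying.
A = 2, B = 1, C = k + 1.
Solve (2)·f(k+1) − (1)·f(k) = k + 1.
Degrees (0,0,1) ⇒ d ≤ 1.
Solve for f: f(k) = k - 1 (degree 1 ≤ 1).
Certificate R = B(k−1)f/C = (k - 1)/(k + 1) gives s_k = 2**(k + 2)*(k - 1).
s_(k+1) − s_k = 2**(k + 2)*(k + 1) = t_k.

s_k = 2^{k + 2} \left(k - 1\right)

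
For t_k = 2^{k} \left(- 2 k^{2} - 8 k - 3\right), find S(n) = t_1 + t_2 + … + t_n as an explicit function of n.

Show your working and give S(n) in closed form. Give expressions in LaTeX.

S(n) = - 4 \cdot 2^{n} n^{2} - 8 \cdot 2^{n} n - 2 \cdot 2^{n} + 2

Step 1: r(k) = 2*(2*k**2 + 12*k + 13)/(2*k**2 + 8*k + 3).
Normal form (A,B,C) = (2, 1, k**2 + 4*k + 3/2).
Key eq: (2)·f(k+1) = (1)·f(k) + (k**2 + 4*k + 3/2).
Degrees (0,0,2) ⇒ d ≤ 2.
Coefficient equations give f(k) = (2*k**2 - 1)/2.
Then R = B(k−1)f/C = (2*k**2 - 1)/(2*k**2 + 8*k + 3), so s_k = R(k)·t_k = 2**k*(1 - 2*k**2).
Verify: 2**k*(-2*k**2 - 8*k - 3) matches t_k.
Evaluate: s_(n+1) = 2**(n + 1)*(-2*n**2 - 4*n - 1); subtract s_(1) = -2 ⇒ S(n) = -4*2**n*n**2 - 8*2**n*n - 2*2**n + 2.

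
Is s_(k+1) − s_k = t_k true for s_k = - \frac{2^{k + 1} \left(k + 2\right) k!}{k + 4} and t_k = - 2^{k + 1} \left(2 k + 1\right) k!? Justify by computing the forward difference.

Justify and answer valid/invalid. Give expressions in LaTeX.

Invalid: residual \frac{2^{k + 2} \left(2 k^{2} + 9 k + 3\right) k!}{\left(k + 4\right) \left(k + 5\right)} ≠ 0.

s_(k+1) = -2**(k + 2)*(k + 3)*factorial(k + 1)/(k + 5)
s_(k+1) − s_k = -2**(k + 1)*(2*k**3 + 15*k**2 + 31*k + 14)*factorial(k)/((k + 4)*(k + 5))
(s_(k+1) − s_k) − t_k = 2**(k + 2)*(2*k**2 + 9*k + 3)*factorial(k)/((k + 4)*(k + 5))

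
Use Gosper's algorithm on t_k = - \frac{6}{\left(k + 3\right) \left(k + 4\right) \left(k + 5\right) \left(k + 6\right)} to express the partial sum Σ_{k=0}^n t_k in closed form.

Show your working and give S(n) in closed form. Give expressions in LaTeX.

Step 1: r(k) = (k + 3)/(k + 7).
A = k + 3, B = k + 7, C = 1.
Set up (k + 3)·f(k+1) − (k + 6)·f(k) − (1) = 0.
Degrees (1,1,0) ⇒ d ≤ 3.
Solve for f: f(k) = k*(k**2 + 12*k + 47)/180 (degree 3 ≤ 3).
Get s_k = R·t_k = k*(-k**2 - 12*k - 47)/(30*(k + 3)*(k + 4)*(k + 5)) with R(k) = B(k−1)f(k)/C(k) = k*(k + 6)*(k**2 + 12*k + 47)/180.
s_(k+1) − s_k = -6/(k**4 + 18*k**3 + 119*k**2 + 342*k + 360) = t_k.
Telescope: S(n) = s_(n+1) − s_(0) = (-n**3 - 15*n**2 - 74*n - 60)/(30*(n**3 + 15*n**2 + 74*n + 120)) − (0) = (-n**3 - 15*n**2 - 74*n - 60)/(30*(n**3 + 15*n**2 + 74*n + 120)).

S(n) = \frac{- n^{3} - 15 n^{2} - 74 n - 60}{30 \left(n^{3} + 15 n^{2} + 74 n + 120\right)}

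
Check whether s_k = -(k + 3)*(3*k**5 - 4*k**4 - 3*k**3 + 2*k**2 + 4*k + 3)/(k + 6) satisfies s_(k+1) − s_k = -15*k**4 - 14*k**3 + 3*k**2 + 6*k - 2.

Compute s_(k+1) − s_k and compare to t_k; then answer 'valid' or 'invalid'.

s_(k+1) = (-3*k**6 - 23*k**5 - 55*k**4 - 43*k**3 + 6*k**2 + 3*k - 20)/(k + 7)
s_(k+1) − s_k = (-15*k**6 - 173*k**5 - 485*k**4 - 291*k**3 + 124*k**2 + 112*k - 57)/(k**2 + 13*k + 42)
(s_(k+1) − s_k) − t_k = 3*(12*k**5 + 108*k**4 + 84*k**3 - 26*k**2 - 38*k + 9)/(k**2 + 13*k + 42)

Invalid: residual 3*(12*k**5 + 108*k**4 + 84*k**3 - 26*k**2 - 38*k + 9)/(k**2 + 13*k + 42) ≠ 0.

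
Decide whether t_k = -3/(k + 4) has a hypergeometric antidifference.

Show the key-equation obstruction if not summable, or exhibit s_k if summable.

No — key equation has no polynomial f.

Compute t_(k+1)/t_k: get (k + 4)/(k + 5).
A = k + 4, B = k + 5, C = 1.
f must satisfy (k + 4)·f(k+1) − (k + 4)·f(k) = 1.
Bound: deg f ≤ 0.
Put f(k) = c0: A·f(k+1) − B(k−1)·f(k) − C = -1; need -1 = 0 — inconsistent ⇒ no f, not summable.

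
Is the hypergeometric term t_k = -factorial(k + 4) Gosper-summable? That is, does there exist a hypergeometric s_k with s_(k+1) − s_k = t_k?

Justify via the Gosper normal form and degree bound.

Compute t_(k+1)/t_k: get k + 5.
Gosper form: A/B · C(k+1)/C(k) with A=k + 5, B=1, C=1.
Set up (k + 5)·f(k+1) − (1)·f(k) − (1) = 0.
From deg A=1, deg B=0, deg C=0: d=-1.
Bound -1 < 0, so the key equation has no polynomial solution.

No — t_k has no hypergeometric antidifference.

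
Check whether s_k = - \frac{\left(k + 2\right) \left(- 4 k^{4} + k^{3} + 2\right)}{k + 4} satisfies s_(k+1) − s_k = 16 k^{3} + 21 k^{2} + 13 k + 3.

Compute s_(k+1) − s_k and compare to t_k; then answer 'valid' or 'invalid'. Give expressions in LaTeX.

Invalid: residual \frac{2 \left(- 12 k^{4} - 86 k^{3} - 97 k^{2} - 55 k - 14\right)}{k^{2} + 9 k + 20} ≠ 0.

s_(k+1) = -(k + 3)*(-4*(k + 1)**4 + (k + 1)**3 + 2)/(k + 5)
s_(k+1) − s_k = (16*k**5 + 141*k**4 + 350*k**3 + 346*k**2 + 177*k + 32)/(k**2 + 9*k + 20)
(s_(k+1) − s_k) − t_k = 2*(-12*k**4 - 86*k**3 - 97*k**2 - 55*k - 14)/(k**2 + 9*k + 20)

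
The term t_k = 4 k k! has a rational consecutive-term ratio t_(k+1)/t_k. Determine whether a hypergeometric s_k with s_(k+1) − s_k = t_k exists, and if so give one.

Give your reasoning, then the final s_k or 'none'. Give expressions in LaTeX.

The ratio is (k + 1)**2/k.
Factor: A=k + 1; B=1; C=k.
Set up (k + 1)·f(k+1) − (1)·f(k) − (k) = 0.
Degrees (1,0,1) ⇒ d ≤ 0.
A polynomial solution: f(k) = 1.
Then R = B(k−1)f/C = 1/k, so s_k = R(k)·t_k = 4*factorial(k).
Δs = 4*k*factorial(k), as required.

s_k = 4 k!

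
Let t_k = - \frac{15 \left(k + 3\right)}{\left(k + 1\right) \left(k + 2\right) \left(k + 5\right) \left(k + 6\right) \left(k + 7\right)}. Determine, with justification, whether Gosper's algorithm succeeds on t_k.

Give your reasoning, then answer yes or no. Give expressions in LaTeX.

Yes. s_k = \frac{k \left(- k^{2} - 12 k - 41\right)}{6 \left(k^{3} + 12 k^{2} + 41 k + 30\right)}.

Ratio r(k) = (k + 1)*(k + 4)*(k + 5)/((k + 3)**2*(k + 8)).
So A=k + 1 and B=k + 8, with C=k**3 + 10*k**2 + 33*k + 36.
Solve (k + 1)·f(k+1) − (k + 7)·f(k) = k**3 + 10*k**2 + 33*k + 36.
d = 6 from the (1,1,3) case.
Solving with deg f ≤ 6: f(k) = k*(k + 2)*(k + 3)*(k + 4)*(k**2 + 12*k + 41)/90.
Get s_k = R·t_k = k*(-k**2 - 12*k - 41)/(6*(k**3 + 12*k**2 + 41*k + 30)) with R(k) = B(k−1)f(k)/C(k) = k*(k + 2)*(k + 7)*(k**2 + 12*k + 41)/(90*(k + 3)).
Δs = 15*(-k - 3)/(k**5 + 21*k**4 + 163*k**3 + 567*k**2 + 844*k + 420), as required.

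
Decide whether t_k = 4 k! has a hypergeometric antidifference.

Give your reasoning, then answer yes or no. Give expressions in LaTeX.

The ratio is k + 1.
Factor: A=k + 1; B=1; C=1.
Key eq: (k + 1)·f(k+1) = (1)·f(k) + (1).
deg f ≤ -1 (via 1,0,0).
deg f ≤ -1 is impossible — no certificate.

No. Not Gosper-summable.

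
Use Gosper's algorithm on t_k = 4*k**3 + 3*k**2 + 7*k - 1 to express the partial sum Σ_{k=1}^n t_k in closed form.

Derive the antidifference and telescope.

Ratio r(k) = (4*k**3 + 15*k**2 + 25*k + 13)/(4*k**3 + 3*k**2 + 7*k - 1).
So A=1 and B=1, with C=k**3 + 3*k**2/4 + 7*k/4 - 1/4.
Solve (1)·f(k+1) − (1)·f(k) = k**3 + 3*k**2/4 + 7*k/4 - 1/4.
d = 4 from the (0,0,3) case.
A polynomial solution: f(k) = k*(k**3 - k**2 + 3*k - 4)/4.
R(k) = B(k−1)·f(k)/C(k) = k*(k**3 - k**2 + 3*k - 4)/(4*k**3 + 3*k**2 + 7*k - 1); s_k = R·t_k = k*(k**3 - k**2 + 3*k - 4).
s_(k+1) − s_k = 4*k**3 + 3*k**2 + 7*k - 1 = t_k.
Evaluate: s_(n+1) = n**4 + 3*n**3 + 6*n**2 + 3*n - 1; subtract s_(1) = -1 ⇒ S(n) = n*(n**3 + 3*n**2 + 6*n + 3).

S(n) = n*(n**3 + 3*n**2 + 6*n + 3)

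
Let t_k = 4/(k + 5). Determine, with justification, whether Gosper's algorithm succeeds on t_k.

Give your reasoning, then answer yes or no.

No; the coefficient equations for f are inconsistent.

r(k) = (k + 5)/(k + 6) after simplifying.
Factor: A=k + 5; B=k + 6; C=1.
Set up (k + 5)·f(k+1) − (k + 5)·f(k) − (1) = 0.
Degrees (1,1,0) ⇒ d ≤ 0.
Put f(k) = c0: A·f(k+1) − B(k−1)·f(k) − C = -1; need -1 = 0 — inconsistent ⇒ no f, not summable.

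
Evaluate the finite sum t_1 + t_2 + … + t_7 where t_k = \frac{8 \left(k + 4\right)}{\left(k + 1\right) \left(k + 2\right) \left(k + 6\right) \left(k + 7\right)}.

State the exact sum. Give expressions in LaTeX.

Σ = 16/63

Step 1: r(k) = (k + 1)*(k + 5)*(k + 6)/((k + 3)*(k + 4)*(k + 8)).
Normal form (A,B,C) = (k + 1, k + 8, k**4 + 16*k**3 + 95*k**2 + 248*k + 240).
Set up (k + 1)·f(k+1) − (k + 7)·f(k) − (k**4 + 16*k**3 + 95*k**2 + 248*k + 240) = 0.
Degrees (1,1,4) ⇒ d ≤ 6.
A polynomial solution: f(k) = k*(k + 2)*(k + 3)*(k + 4)*(k + 5)*(k + 7)/12.
Get s_k = R·t_k = 2*k*(k + 7)/(3*(k**2 + 7*k + 6)) with R(k) = B(k−1)f(k)/C(k) = k*(k + 2)*(k + 7)**2/(12*(k + 4)).
Verify: 8*(k + 4)/(k**4 + 16*k**3 + 83*k**2 + 152*k + 84) matches t_k.
Evaluate s at k=8 and k=1: 40/63 and 8/21; difference 16/63.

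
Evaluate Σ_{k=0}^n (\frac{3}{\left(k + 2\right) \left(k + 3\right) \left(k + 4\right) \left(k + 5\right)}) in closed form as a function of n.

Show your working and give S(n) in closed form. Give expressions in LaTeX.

S(n) = \frac{n^{3} + 12 n^{2} + 47 n + 36}{24 \left(n^{3} + 12 n^{2} + 47 n + 60\right)}

The ratio is (k + 2)/(k + 6).
Normal form (A,B,C) = (k + 2, k + 6, 1).
Need (k + 2)·f(k+1) − (k + 5)·f(k) = 1.
d = 3 from the (1,1,0) case.
Solving with deg f ≤ 3: f(k) = k*(k**2 + 9*k + 26)/72.
Then R = B(k−1)f/C = k*(k + 5)*(k**2 + 9*k + 26)/72, so s_k = R(k)·t_k = k*(k**2 + 9*k + 26)/(24*(k + 2)*(k + 3)*(k + 4)).
Check: Δs_k = 3/(k**4 + 14*k**3 + 71*k**2 + 154*k + 120). ✓
s_(n+1) = (n**3 + 12*n**2 + 47*n + 36)/(24*(n**3 + 12*n**2 + 47*n + 60)) and s_(0) = 0, so S(n) = (n**3 + 12*n**2 + 47*n + 36)/(24*(n**3 + 12*n**2 + 47*n + 60)).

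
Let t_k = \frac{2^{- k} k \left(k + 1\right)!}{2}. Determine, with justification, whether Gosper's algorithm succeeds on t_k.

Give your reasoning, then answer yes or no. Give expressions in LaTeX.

Compute t_(k+1)/t_k: get (k + 1)*(k + 2)/(2*k).
Gosper form: A/B · C(k+1)/C(k) with A=k/2 + 1, B=1, C=k.
Key eq: (k/2 + 1)·f(k+1) = (1)·f(k) + (k).
Bound: deg f ≤ 0.
Solving with deg f ≤ 0: f(k) = 2.
Certificate R = B(k−1)f/C = 2/k gives s_k = factorial(k + 1)/2**k.
Δs = k*factorial(k + 1)/(2*2**k), as required.

Yes. s_k = 2^{- k} \left(k + 1\right)!.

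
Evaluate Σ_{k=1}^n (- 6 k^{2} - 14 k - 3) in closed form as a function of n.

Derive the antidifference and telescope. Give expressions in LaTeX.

S(n) = n \left(- 2 n^{2} - 10 n - 11\right)

Ratio r(k) = (6*k**2 + 26*k + 23)/(6*k**2 + 14*k + 3).
Gosper form: A/B · C(k+1)/C(k) with A=1, B=1, C=k**2 + 7*k/3 + 1/2.
Key eq: (1)·f(k+1) = (1)·f(k) + (k**2 + 7*k/3 + 1/2).
d = 3 from the (0,0,2) case.
Match coefficients ⇒ f(k) = k*(2*k**2 + 4*k - 3)/6.
R(k) = B(k−1)·f(k)/C(k) = k*(2*k**2 + 4*k - 3)/(6*k**2 + 14*k + 3); s_k = R·t_k = k*(-2*k**2 - 4*k + 3).
s_(k+1) − s_k = -6*k**2 - 14*k - 3 = t_k.
Σ_(k=1)^n t_k = s_(n+1) − s_(1) = (-2*n**3 - 10*n**2 - 11*n - 3) − (-3), i.e. n*(-2*n**2 - 10*n - 11).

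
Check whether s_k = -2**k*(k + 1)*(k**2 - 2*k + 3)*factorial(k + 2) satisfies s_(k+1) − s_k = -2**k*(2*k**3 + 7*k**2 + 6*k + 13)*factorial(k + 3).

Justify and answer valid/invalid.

s_(k+1) = -2**(k + 1)*(k + 2)*(k**2 + 2)*factorial(k + 3)
s_(k+1) − s_k = -2**k*(2*k**4 + 9*k**3 + 17*k**2 + 19*k + 21)*factorial(k + 2)
(s_(k+1) − s_k) − t_k = 2**(k + 1)*(2*k**3 + 5*k**2 + 6*k + 9)*factorial(k + 2)

Invalid: residual 2**(k + 1)*(2*k**3 + 5*k**2 + 6*k + 9)*factorial(k + 2) ≠ 0.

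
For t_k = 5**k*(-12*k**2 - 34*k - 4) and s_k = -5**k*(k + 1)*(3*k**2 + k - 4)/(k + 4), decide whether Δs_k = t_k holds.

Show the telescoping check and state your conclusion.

s_(k+1) = 5**(k + 1)*k*(-3*k**2 - 13*k - 14)/(k + 5)
s_(k+1) − s_k = 5**k*(-12*k**4 - 106*k**3 - 313*k**2 - 299*k - 20)/(k**2 + 9*k + 20)
(s_(k+1) − s_k) − t_k = 5**k*(36*k**3 + 237*k**2 + 417*k + 60)/(k**2 + 9*k + 20)

Invalid: residual 5**k*(36*k**3 + 237*k**2 + 417*k + 60)/(k**2 + 9*k + 20) ≠ 0.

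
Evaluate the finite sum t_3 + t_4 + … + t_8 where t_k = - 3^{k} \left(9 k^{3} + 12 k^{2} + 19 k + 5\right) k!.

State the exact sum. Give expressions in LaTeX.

Σ = -1507081642362

The ratio is 3*(9*k**4 + 48*k**3 + 109*k**2 + 115*k + 45)/(9*k**3 + 12*k**2 + 19*k + 5).
So A=3*k + 3 and B=1, with C=k**3 + 4*k**2/3 + 19*k/9 + 5/9.
Set up (3*k + 3)·f(k+1) − (1)·f(k) − (k**3 + 4*k**2/3 + 19*k/9 + 5/9) = 0.
deg f ≤ 2 (via 1,0,3).
Solve for f: f(k) = (3*k**2 - 4*k + 4)/9 (degree 2 ≤ 2).
So s_k = (B(k−1)f/C)·t_k = ((3*k**2 - 4*k + 4)/(9*k**3 + 12*k**2 + 19*k + 5))·t_k = -3**k*(3*k**2 - 4*k + 4)*factorial(k).
Δs = -3**k*(9*k**3 + 12*k**2 + 19*k + 5)*factorial(k), as required.
Telescoping: Σ = s_(9) − s_(3) = -1507081645440 − (-3078) = -1507081642362.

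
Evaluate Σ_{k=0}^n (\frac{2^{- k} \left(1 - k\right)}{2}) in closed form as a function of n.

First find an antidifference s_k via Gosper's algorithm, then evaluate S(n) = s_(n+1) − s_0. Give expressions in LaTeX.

S(n) = 2^{- n - 1} \left(n + 1\right)

The ratio is k/(2*(k - 1)).
Factor: A=1/2; B=1; C=k - 1.
Solve (1/2)·f(k+1) − (1)·f(k) = k - 1.
Bound: deg f ≤ 1.
Match coefficients ⇒ f(k) = -2*k.
Certificate R = B(k−1)f/C = -2*k/(k - 1) gives s_k = k/2**k.
Δs = (1 - k)/(2*2**k), as required.
Evaluate: s_(n+1) = 2**(-n - 1)*(n + 1); subtract s_(0) = 0 ⇒ S(n) = 2**(-n - 1)*(n + 1).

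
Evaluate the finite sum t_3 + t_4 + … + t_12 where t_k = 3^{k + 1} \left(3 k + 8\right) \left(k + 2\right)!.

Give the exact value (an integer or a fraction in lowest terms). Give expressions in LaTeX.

Σ = 6254565964238582280

Step 1: r(k) = 3*(k + 3)*(3*k + 11)/(3*k + 8).
So A=3*k + 9 and B=1, with C=k + 8/3.
Need (3*k + 9)·f(k+1) − (1)·f(k) = k + 8/3.
Degrees (1,0,1) ⇒ d ≤ 0.
Coefficient equations give f(k) = 1/3.
So s_k = (B(k−1)f/C)·t_k = (1/(3*k + 8))·t_k = 3**(k + 1)*factorial(k + 2).
Verify: 3**(k + 1)*(3*k + 8)*factorial(k + 2) matches t_k.
Sum = s_(13) − s_(3); s_(13) = 6254565964238592000, s_(3) = 9720 ⇒ 6254565964238582280.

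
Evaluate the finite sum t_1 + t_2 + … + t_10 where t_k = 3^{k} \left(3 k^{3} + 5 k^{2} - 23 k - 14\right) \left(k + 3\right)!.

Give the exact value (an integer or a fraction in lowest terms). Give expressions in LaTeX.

Σ = 1220026447345305672

Compute t_(k+1)/t_k: get 3*(3*k**4 + 26*k**3 + 52*k**2 - 45*k - 116)/(3*k**3 + 5*k**2 - 23*k - 14).
A = 3*k + 12, B = 1, C = k**3 + 5*k**2/3 - 23*k/3 - 14/3.
Set up (3*k + 12)·f(k+1) − (1)·f(k) − (k**3 + 5*k**2/3 - 23*k/3 - 14/3) = 0.
From deg A=1, deg B=0, deg C=3: d=2.
Solve for f: f(k) = (k**2 - 4*k + 2)/3 (degree 2 ≤ 2).
Then R = B(k−1)f/C = (k**2 - 4*k + 2)/(3*k**3 + 5*k**2 - 23*k - 14), so s_k = R(k)·t_k = 3**k*(k**2 - 4*k + 2)*factorial(k + 3).
Check: Δs_k = 3**k*(3*k**3 + 5*k**2 - 23*k - 14)*factorial(k + 3). ✓
Telescoping: Σ = s_(11) − s_(1) = 1220026447345305600 − (-72) = 1220026447345305672.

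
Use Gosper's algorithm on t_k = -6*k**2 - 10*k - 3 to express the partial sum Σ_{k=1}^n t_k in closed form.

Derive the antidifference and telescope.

Step 1: r(k) = (6*k**2 + 22*k + 19)/(6*k**2 + 10*k + 3).
A = 1, B = 1, C = k**2 + 5*k/3 + 1/2.
Solve (1)·f(k+1) − (1)·f(k) = k**2 + 5*k/3 + 1/2.
deg f ≤ 3 (via 0,0,2).
Solving with deg f ≤ 3: f(k) = k*(2*k**2 + 2*k - 1)/6.
R(k) = B(k−1)·f(k)/C(k) = k*(2*k**2 + 2*k - 1)/(6*k**2 + 10*k + 3); s_k = R·t_k = k*(-2*k**2 - 2*k + 1).
s_(k+1) − s_k = -6*k**2 - 10*k - 3 = t_k.
s_(n+1) = -2*n**3 - 8*n**2 - 9*n - 3 and s_(1) = -3, so S(n) = n*(-2*n**2 - 8*n - 9).

S(n) = n*(-2*n**2 - 8*n - 9)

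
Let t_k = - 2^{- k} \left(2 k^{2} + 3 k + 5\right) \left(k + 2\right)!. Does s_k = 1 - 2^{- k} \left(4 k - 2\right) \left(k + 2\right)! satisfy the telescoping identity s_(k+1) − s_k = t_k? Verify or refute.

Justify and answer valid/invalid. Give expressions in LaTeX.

valid; difference matches t_k

s_(k+1) = -2**(-k - 1)*(4*k + 2)*factorial(k + 3) + 1
s_(k+1) − s_k = -(2*k**2 + 3*k + 5)*factorial(k + 2)/2**k
(s_(k+1) − s_k) − t_k = 0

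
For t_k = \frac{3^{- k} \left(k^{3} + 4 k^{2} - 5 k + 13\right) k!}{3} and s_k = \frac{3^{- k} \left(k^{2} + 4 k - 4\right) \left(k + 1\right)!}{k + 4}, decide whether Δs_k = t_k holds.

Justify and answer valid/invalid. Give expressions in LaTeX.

s_(k+1) = (k**2 + 6*k + 1)*factorial(k + 2)/(3*3**k*(k + 5))
s_(k+1) − s_k = (k**4 + 9*k**3 + 18*k**2 + 6*k + 68)*factorial(k + 1)/(3*3**k*(k + 4)*(k + 5))
(s_(k+1) − s_k) − t_k = -(k**4 + 8*k**3 + 8*k**2 - 19*k + 64)*factorial(k)/(3**k*(k + 4)*(k + 5))

Invalid: residual - \frac{3^{- k} \left(k^{4} + 8 k^{3} + 8 k^{2} - 19 k + 64\right) k!}{\left(k + 4\right) \left(k + 5\right)} ≠ 0.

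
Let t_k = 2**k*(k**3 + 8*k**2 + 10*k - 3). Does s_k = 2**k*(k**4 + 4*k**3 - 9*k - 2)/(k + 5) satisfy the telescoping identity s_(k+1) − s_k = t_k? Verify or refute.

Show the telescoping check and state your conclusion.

Invalid: residual 3*2**k*(-k**4 - 12*k**3 - 48*k**2 - 51*k + 14)/(k**2 + 11*k + 30) ≠ 0.

s_(k+1) = 2**(k + 1)*(-9*k + (k + 1)**4 + 4*(k + 1)**3 - 11)/(k + 6)
s_(k+1) − s_k = 2**k*(k**5 + 16*k**4 + 92*k**3 + 203*k**2 + 114*k - 48)/(k**2 + 11*k + 30)
(s_(k+1) − s_k) − t_k = 3*2**k*(-k**4 - 12*k**3 - 48*k**2 - 51*k + 14)/(k**2 + 11*k + 30)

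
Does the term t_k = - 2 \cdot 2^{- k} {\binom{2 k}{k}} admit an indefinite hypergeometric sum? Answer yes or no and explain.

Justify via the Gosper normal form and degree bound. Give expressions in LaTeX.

The ratio is (2*k + 1)/(k + 1).
Gosper form: A/B · C(k+1)/C(k) with A=2*k + 1, B=k + 1, C=1.
Key eq: (2*k + 1)·f(k+1) = (k)·f(k) + (1).
Degrees (1,1,0) ⇒ d ≤ -1.
Negative degree bound (-1): no f exists, t_k not Gosper-summable.

No; the degree bound rules out any f.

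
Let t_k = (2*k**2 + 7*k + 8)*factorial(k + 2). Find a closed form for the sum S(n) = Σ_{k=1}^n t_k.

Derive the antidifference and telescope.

S(n) = 2*n*factorial(n + 3) + 3*factorial(n + 3) - 18

Compute t_(k+1)/t_k: get (k + 3)*(7*k + 2*(k + 1)**2 + 15)/(2*k**2 + 7*k + 8).
Take A(k)=k + 3, B(k)=1, C(k)=k**2 + 7*k/2 + 4.
Set up (k + 3)·f(k+1) − (1)·f(k) − (k**2 + 7*k/2 + 4) = 0.
Degrees (1,0,2) ⇒ d ≤ 1.
Solving with deg f ≤ 1: f(k) = (2*k + 1)/2.
So s_k = (B(k−1)f/C)·t_k = ((2*k + 1)/(2*k**2 + 7*k + 8))·t_k = (2*k + 1)*factorial(k + 2).
Check: Δs_k = (2*k**2 + 7*k + 8)*factorial(k + 2). ✓
Evaluate: s_(n+1) = (2*n + 3)*factorial(n + 3); subtract s_(1) = 18 ⇒ S(n) = 2*n*factorial(n + 3) + 3*factorial(n + 3) - 18.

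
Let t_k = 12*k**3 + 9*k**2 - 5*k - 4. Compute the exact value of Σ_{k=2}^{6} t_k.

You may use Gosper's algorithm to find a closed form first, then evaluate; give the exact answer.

Σ = 5970

The ratio is (12*k**3 + 45*k**2 + 49*k + 12)/(12*k**3 + 9*k**2 - 5*k - 4).
Take A(k)=1, B(k)=1, C(k)=k**3 + 3*k**2/4 - 5*k/12 - 1/3.
Set up (1)·f(k+1) − (1)·f(k) − (k**3 + 3*k**2/4 - 5*k/12 - 1/3) = 0.
deg f ≤ 4 (via 0,0,3).
Match coefficients ⇒ f(k) = k**2*(3*k**2 - 3*k - 4)/12.
Then R = B(k−1)f/C = k**2*(3*k**2 - 3*k - 4)/(12*k**3 + 9*k**2 - 5*k - 4), so s_k = R(k)·t_k = k**2*(3*k**2 - 3*k - 4).
s_(k+1) − s_k = 12*k**3 + 9*k**2 - 5*k - 4 = t_k.
Σ_(k=2)^(6) t_k = s_(7) − s_(2) = 5978 − (8) = 5970.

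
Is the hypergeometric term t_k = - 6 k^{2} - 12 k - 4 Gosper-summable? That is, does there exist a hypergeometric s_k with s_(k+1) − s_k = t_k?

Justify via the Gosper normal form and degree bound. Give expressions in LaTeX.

Yes. s_k = k \left(- 2 k^{2} - 3 k + 1\right).

t_(k+1)/t_k = (3*k**2 + 12*k + 11)/(3*k**2 + 6*k + 2).
A = 1, B = 1, C = k**2 + 2*k + 2/3.
f must satisfy (1)·f(k+1) − (1)·f(k) = k**2 + 2*k + 2/3.
Degrees (0,0,2) ⇒ d ≤ 3.
Match coefficients ⇒ f(k) = k*(2*k**2 + 3*k - 1)/6.
Then R = B(k−1)f/C = k*(2*k**2 + 3*k - 1)/(2*(3*k**2 + 6*k + 2)), so s_k = R(k)·t_k = k*(-2*k**2 - 3*k + 1).
Verify: -6*k**2 - 12*k - 4 matches t_k.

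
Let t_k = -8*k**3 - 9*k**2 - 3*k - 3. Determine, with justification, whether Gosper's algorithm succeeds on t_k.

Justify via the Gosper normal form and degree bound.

Step 1: r(k) = (8*k**3 + 33*k**2 + 45*k + 23)/(8*k**3 + 9*k**2 + 3*k + 3).
Take A(k)=1, B(k)=1, C(k)=k**3 + 9*k**2/8 + 3*k/8 + 3/8.
f must satisfy (1)·f(k+1) − (1)·f(k) = k**3 + 9*k**2/8 + 3*k/8 + 3/8.
deg f ≤ 4 (via 0,0,3).
Solve for f: f(k) = k*(2*k**3 - k**2 - k + 3)/8 (degree 4 ≤ 4).
So s_k = (B(k−1)f/C)·t_k = (k*(2*k**3 - k**2 - k + 3)/(8*k**3 + 9*k**2 + 3*k + 3))·t_k = k*(-2*k**3 + k**2 + k - 3).
s_(k+1) − s_k = -8*k**3 - 9*k**2 - 3*k - 3 = t_k.

Yes. s_k = k*(-2*k**3 + k**2 + k - 3).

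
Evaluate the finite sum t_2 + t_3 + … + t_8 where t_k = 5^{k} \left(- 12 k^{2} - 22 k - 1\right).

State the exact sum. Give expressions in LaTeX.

Σ = -437499825

Step 1: r(k) = 5*(12*k**2 + 46*k + 35)/(12*k**2 + 22*k + 1).
Factor: A=5; B=1; C=k**2 + 11*k/6 + 1/12.
Solve (5)·f(k+1) − (1)·f(k) = k**2 + 11*k/6 + 1/12.
Bound: deg f ≤ 2.
Solving with deg f ≤ 2: f(k) = (k - 1)*(3*k + 1)/12.
Then R = B(k−1)f/C = (k - 1)*(3*k + 1)/(12*k**2 + 22*k + 1), so s_k = R(k)·t_k = 5**k*(-3*k**2 + 2*k + 1).
Verify: 5**k*(-12*k**2 - 22*k - 1) matches t_k.
Evaluate s at k=9 and k=2: -437500000 and -175; difference -437499825.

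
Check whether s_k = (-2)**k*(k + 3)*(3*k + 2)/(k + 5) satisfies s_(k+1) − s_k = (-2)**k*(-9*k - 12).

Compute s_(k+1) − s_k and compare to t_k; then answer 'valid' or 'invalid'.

Invalid: residual 2*(-2)**k*(9*k**2 + 60*k + 62)/(k**2 + 11*k + 30) ≠ 0.

s_(k+1) = (-2)**(k + 1)*(k + 4)*(3*k + 5)/(k + 6)
s_(k+1) − s_k = (-2)**k*(-9*k**3 - 93*k**2 - 282*k - 236)/(k**2 + 11*k + 30)
(s_(k+1) − s_k) − t_k = 2*(-2)**k*(9*k**2 + 60*k + 62)/(k**2 + 11*k + 30)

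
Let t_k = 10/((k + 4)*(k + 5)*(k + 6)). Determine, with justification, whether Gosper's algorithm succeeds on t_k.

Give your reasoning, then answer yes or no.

Yes. s_k = k*(k + 9)/(4*(k + 4)*(k + 5)).

Ratio r(k) = (k + 4)/(k + 7).
A = k + 4, B = k + 7, C = 1.
Set up (k + 4)·f(k+1) − (k + 6)·f(k) − (1) = 0.
Degrees (1,1,0) ⇒ d ≤ 2.
A polynomial solution: f(k) = k*(k + 9)/40.
So s_k = (B(k−1)f/C)·t_k = (k*(k + 6)*(k + 9)/40)·t_k = k*(k + 9)/(4*(k + 4)*(k + 5)).
s_(k+1) − s_k = 10/(k**3 + 15*k**2 + 74*k + 120) = t_k.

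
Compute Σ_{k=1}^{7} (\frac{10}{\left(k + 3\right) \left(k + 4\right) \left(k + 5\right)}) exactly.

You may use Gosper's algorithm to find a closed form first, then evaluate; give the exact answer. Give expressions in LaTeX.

Σ = 7/33

Compute t_(k+1)/t_k: get (k + 3)/(k + 6).
Take A(k)=k + 3, B(k)=k + 6, C(k)=1.
Key eq: (k + 3)·f(k+1) = (k + 5)·f(k) + (1).
From deg A=1, deg B=1, deg C=0: d=2.
Match coefficients ⇒ f(k) = k*(k + 7)/24.
So s_k = (B(k−1)f/C)·t_k = (k*(k + 5)*(k + 7)/24)·t_k = 5*k*(k + 7)/(12*(k + 3)*(k + 4)).
Check: Δs_k = 10/(k**3 + 12*k**2 + 47*k + 60). ✓
Evaluate s at k=8 and k=1: 25/66 and 1/6; difference 7/33.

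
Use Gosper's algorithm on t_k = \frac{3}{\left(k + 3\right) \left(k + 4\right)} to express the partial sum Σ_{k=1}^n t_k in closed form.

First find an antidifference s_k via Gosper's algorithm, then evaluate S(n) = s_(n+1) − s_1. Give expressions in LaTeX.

Step 1: r(k) = (k + 3)/(k + 5).
So A=k + 3 and B=k + 5, with C=1.
Set up (k + 3)·f(k+1) − (k + 4)·f(k) − (1) = 0.
Bound: deg f ≤ 1.
Solving with deg f ≤ 1: f(k) = k/3.
Then R = B(k−1)f/C = k*(k + 4)/3, so s_k = R(k)·t_k = k/(k + 3).
s_(k+1) − s_k = 3/(k**2 + 7*k + 12) = t_k.
Telescope: S(n) = s_(n+1) − s_(1) = (n + 1)/(n + 4) − (1/4) = 3*n/(4*(n + 4)).

S(n) = \frac{3 n}{4 \left(n + 4\right)}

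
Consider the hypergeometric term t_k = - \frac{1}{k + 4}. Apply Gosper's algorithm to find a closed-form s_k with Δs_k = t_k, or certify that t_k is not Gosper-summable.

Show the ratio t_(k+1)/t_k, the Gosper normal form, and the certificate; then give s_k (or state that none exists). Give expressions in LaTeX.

Compute t_(k+1)/t_k: get (k + 4)/(k + 5).
Factor: A=k + 4; B=k + 5; C=1.
Solve (k + 4)·f(k+1) − (k + 4)·f(k) = 1.
d = 0 from the (1,1,0) case.
Generic f = c0 gives residual -1; -1 = 0 cannot hold, so t_k is not Gosper-summable.

none — t_k is not Gosper-summable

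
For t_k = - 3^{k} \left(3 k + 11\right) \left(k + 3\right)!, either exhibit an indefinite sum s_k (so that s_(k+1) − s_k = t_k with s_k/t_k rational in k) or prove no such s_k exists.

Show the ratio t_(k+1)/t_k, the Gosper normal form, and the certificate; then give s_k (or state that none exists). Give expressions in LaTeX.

s_k = - 3^{k} \left(k + 3\right)!

The ratio is 3*(k + 4)*(3*k + 14)/(3*k + 11).
Take A(k)=3*k + 12, B(k)=1, C(k)=k + 11/3.
Solve (3*k + 12)·f(k+1) − (1)·f(k) = k + 11/3.
From deg A=1, deg B=0, deg C=1: d=0.
A polynomial solution: f(k) = 1/3.
Get s_k = R·t_k = -3**k*factorial(k + 3) with R(k) = B(k−1)f(k)/C(k) = 1/(3*k + 11).
Δs = -3**k*(3*k + 11)*factorial(k + 3), as required.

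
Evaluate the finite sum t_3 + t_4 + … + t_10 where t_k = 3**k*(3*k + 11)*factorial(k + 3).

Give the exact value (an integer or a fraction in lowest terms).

Step 1: r(k) = 3*(k + 4)*(3*k + 14)/(3*k + 11).
A = 3*k + 12, B = 1, C = k + 11/3.
Need (3*k + 12)·f(k+1) − (1)·f(k) = k + 11/3.
Bound: deg f ≤ 0.
Solving with deg f ≤ 0: f(k) = 1/3.
Then R = B(k−1)f/C = 1/(3*k + 11), so s_k = R(k)·t_k = 3**k*factorial(k + 3).
s_(k+1) − s_k = 3**k*(3*k + 11)*factorial(k + 3) = t_k.
Telescoping: Σ = s_(11) − s_(3) = 15443372751206400 − (19440) = 15443372751186960.

Σ = 15443372751186960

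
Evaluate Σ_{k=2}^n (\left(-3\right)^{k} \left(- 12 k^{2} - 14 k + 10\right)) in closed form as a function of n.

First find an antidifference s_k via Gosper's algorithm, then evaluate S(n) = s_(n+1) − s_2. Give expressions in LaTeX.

r(k) = 3*(-6*k**2 - 19*k - 8)/(6*k**2 + 7*k - 5) after simplifying.
A = -3, B = 1, C = k**2 + 7*k/6 - 5/6.
Need (-3)·f(k+1) − (1)·f(k) = k**2 + 7*k/6 - 5/6.
Bound: deg f ≤ 2.
Coefficient equations give f(k) = -(k + 1)*(3*k - 4)/12.
Then R = B(k−1)f/C = -(k + 1)*(3*k - 4)/(2*(2*k - 1)*(3*k + 5)), so s_k = R(k)·t_k = (-3)**k*(3*k**2 - k - 4).
Check: Δs_k = (-3)**k*(-12*k**2 - 14*k + 10). ✓
s_(n+1) = (-3)**(n + 1)*(3*n**2 + 5*n - 2) and s_(2) = 54, so S(n) = -9*(-3)**n*n**2 - 15*(-3)**n*n + 6*(-3)**n - 54.

S(n) = - 9 \left(-3\right)^{n} n^{2} - 15 \left(-3\right)^{n} n + 6 \left(-3\right)^{n} - 54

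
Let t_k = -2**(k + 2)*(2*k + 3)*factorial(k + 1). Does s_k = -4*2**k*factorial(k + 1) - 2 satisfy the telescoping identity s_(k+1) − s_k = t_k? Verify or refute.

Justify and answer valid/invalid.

s_(k+1) = -4*2**(k + 1)*factorial(k + 2) - 2
s_(k+1) − s_k = -2**(k + 2)*(2*k + 3)*factorial(k + 1)
(s_(k+1) − s_k) − t_k = 0

Valid — Δs_k = t_k.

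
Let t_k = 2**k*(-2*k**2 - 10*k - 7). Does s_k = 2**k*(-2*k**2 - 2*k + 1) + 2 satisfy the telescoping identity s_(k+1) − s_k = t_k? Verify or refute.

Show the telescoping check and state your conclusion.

s_(k+1) = -2*2**k*(2*k + 2*(k + 1)**2 + 1) + 2
s_(k+1) − s_k = 2**k*(-2*k**2 - 10*k - 7)
(s_(k+1) − s_k) − t_k = 0

Valid: the claim telescopes to t_k.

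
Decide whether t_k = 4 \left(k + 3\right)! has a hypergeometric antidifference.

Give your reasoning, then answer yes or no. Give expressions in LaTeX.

Step 1: r(k) = k + 4.
Factor: A=k + 4; B=1; C=1.
Need (k + 4)·f(k+1) − (1)·f(k) = 1.
From deg A=1, deg B=0, deg C=0: d=-1.
Bound -1 < 0, so the key equation has no polynomial solution.

No — t_k has no hypergeometric antidifference.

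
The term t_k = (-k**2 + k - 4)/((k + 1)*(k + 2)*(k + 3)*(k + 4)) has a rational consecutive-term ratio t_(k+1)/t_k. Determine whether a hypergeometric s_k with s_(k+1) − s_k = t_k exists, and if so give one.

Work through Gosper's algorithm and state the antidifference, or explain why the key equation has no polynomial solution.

s_k = k*(-k**2 - 3*k - 8)/(3*(k + 1)*(k + 2)*(k + 3))

t_(k+1)/t_k = (k + 1)*(-k + (k + 1)**2 + 3)/((k + 5)*(k**2 - k + 4)).
Take A(k)=k + 1, B(k)=k + 5, C(k)=k**2 - k + 4.
Solve (k + 1)·f(k+1) − (k + 4)·f(k) = k**2 - k + 4.
Bound: deg f ≤ 3.
A polynomial solution: f(k) = k*(k**2 + 3*k + 8)/3.
Then R = B(k−1)f/C = k*(k + 4)*(k**2 + 3*k + 8)/(3*(k**2 - k + 4)), so s_k = R(k)·t_k = k*(-k**2 - 3*k - 8)/(3*(k + 1)*(k + 2)*(k + 3)).
Check: Δs_k = (-k**2 + k - 4)/(k**4 + 10*k**3 + 35*k**2 + 50*k + 24). ✓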